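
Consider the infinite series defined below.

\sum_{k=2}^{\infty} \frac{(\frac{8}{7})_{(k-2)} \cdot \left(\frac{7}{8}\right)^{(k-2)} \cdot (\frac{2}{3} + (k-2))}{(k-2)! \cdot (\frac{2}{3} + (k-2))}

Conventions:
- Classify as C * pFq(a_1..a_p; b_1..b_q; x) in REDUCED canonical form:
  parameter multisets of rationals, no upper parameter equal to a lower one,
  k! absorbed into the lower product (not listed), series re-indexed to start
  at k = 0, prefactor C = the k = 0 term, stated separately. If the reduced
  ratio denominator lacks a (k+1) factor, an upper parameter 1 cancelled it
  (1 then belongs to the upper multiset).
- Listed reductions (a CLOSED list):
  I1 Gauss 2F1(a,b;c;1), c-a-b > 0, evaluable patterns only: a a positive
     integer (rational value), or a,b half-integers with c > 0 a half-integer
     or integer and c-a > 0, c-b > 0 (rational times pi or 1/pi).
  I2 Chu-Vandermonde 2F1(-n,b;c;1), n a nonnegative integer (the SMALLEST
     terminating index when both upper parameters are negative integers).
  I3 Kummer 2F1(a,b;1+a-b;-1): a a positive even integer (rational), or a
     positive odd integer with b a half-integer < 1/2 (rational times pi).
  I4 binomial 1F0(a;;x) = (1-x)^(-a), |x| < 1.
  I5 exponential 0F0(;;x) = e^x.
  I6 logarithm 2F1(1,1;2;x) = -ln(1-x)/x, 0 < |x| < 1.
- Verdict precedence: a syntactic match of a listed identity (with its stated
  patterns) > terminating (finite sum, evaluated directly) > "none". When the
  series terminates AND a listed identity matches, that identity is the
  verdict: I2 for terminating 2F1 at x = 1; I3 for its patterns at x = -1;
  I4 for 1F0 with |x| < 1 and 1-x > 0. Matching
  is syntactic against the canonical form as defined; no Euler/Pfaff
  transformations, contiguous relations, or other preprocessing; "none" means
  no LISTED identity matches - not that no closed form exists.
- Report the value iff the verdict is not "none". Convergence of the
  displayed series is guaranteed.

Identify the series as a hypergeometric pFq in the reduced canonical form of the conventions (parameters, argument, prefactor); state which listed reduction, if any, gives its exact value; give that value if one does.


The series (x = \frac{7}{8}) is 1F0: upper {\frac{8}{7}}, lower {-}, prefactor 1. Verdict: the I4 binomial reduction matches (the 1F0 binomial series: exponent -8/7, x = \frac{7}{8}). Its exact value is \left(\frac{1}{8}\right)^{-\frac{8}{7}}.

Key observation: t_0 being 1, striking the common factor k + 2/3 reduces the term (C = 1, x = 7/8).
Consecutive-term ratio: r(k) = \frac{7}{8} * (k+\frac{8}{7}) / [(k+1)] ; factor over Q: parameters, x = \frac{7}{8}, and C = 1.


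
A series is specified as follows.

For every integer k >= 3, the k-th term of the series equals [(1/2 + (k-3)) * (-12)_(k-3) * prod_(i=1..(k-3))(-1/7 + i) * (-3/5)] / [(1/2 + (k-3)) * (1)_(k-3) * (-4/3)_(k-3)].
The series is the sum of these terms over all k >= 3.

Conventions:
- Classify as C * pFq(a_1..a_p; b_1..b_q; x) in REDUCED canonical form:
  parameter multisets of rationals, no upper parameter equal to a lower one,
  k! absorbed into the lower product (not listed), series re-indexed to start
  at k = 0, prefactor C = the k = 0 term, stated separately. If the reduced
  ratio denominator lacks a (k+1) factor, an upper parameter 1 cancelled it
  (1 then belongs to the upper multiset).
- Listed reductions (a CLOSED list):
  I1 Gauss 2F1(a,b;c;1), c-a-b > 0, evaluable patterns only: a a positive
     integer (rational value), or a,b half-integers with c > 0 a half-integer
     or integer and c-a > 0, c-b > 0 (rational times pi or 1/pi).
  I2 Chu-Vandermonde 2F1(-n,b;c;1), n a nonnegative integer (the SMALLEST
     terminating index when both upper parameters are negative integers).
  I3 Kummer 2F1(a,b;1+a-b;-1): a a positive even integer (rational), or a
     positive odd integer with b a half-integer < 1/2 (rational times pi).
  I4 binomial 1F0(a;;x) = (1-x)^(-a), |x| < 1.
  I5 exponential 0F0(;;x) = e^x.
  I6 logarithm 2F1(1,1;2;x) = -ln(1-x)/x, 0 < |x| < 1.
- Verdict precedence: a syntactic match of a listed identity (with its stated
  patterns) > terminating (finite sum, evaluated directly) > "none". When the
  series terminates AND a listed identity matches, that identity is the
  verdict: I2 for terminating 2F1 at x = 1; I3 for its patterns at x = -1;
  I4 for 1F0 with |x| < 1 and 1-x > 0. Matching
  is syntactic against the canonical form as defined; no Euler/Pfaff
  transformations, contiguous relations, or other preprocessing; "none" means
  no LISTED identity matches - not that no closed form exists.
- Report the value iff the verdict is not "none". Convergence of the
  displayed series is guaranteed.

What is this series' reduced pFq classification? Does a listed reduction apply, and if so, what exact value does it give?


Key step: x = 1 and (1)_k (C = -3/5, x = 1) is k! itself.
Step ratio: r(k) = 1 * (k-12) (k+6/7) / [(k-4/3) (k+1)] - poly over poly, x = 1 from leading terms; C = -3/5 at k = 0.

With C = -3/5: the canonical form is 2F1(-12, 6/7; -4/3; 1). Verdict (x = 1): Chu-Vandermonde (I2) applies (terminating 2F1 at x = 1 with n = 12, b = 6/7, c = -4/3). Hence: 314313950310/2809781301803.


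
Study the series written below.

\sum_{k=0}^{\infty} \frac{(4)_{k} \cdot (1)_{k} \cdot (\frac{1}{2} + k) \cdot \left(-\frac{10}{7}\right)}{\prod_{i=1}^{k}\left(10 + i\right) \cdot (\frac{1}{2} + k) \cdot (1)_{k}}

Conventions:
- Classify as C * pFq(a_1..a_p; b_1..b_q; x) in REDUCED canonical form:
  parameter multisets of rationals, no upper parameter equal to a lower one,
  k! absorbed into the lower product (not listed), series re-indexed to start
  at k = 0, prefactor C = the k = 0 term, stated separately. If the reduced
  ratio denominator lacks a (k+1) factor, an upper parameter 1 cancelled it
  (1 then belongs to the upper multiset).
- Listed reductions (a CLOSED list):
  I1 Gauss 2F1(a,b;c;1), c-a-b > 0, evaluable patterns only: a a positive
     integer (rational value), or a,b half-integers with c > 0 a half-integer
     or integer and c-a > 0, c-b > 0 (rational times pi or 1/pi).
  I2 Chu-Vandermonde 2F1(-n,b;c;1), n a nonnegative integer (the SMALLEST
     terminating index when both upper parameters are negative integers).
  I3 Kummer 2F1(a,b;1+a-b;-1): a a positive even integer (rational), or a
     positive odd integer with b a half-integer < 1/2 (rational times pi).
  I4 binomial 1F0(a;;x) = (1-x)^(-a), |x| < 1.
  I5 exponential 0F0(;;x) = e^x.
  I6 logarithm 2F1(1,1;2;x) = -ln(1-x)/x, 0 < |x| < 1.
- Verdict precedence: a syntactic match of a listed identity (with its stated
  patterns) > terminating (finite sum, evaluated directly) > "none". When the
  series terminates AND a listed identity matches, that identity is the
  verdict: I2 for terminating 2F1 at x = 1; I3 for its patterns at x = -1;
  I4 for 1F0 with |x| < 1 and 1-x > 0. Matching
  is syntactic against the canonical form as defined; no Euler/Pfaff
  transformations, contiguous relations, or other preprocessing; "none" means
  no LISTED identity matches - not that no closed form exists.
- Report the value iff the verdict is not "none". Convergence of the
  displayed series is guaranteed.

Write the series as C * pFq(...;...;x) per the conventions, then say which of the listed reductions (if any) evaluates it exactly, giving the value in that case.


This is -\frac{10}{7} * 2F1(1, 4; 11; 1) in reduced canonical form. Verdict: Gauss (I1, integer-parameter pattern) applies (x = 1: the Gamma ratio telescopes since c-a-b = 6 > 0 and a = 1 in Z>0). Exact value: -\frac{50}{21}.

Key step: t_0 being -\frac{10}{7}, the lower running product (prefactor -10/7) is a rising factorial.
Consecutive-term ratio: r(k) = 1 * (k+1) (k+4) / [(k+11) (k+1)] ; factor over Q: parameters, x = 1, and C = -\frac{10}{7}.


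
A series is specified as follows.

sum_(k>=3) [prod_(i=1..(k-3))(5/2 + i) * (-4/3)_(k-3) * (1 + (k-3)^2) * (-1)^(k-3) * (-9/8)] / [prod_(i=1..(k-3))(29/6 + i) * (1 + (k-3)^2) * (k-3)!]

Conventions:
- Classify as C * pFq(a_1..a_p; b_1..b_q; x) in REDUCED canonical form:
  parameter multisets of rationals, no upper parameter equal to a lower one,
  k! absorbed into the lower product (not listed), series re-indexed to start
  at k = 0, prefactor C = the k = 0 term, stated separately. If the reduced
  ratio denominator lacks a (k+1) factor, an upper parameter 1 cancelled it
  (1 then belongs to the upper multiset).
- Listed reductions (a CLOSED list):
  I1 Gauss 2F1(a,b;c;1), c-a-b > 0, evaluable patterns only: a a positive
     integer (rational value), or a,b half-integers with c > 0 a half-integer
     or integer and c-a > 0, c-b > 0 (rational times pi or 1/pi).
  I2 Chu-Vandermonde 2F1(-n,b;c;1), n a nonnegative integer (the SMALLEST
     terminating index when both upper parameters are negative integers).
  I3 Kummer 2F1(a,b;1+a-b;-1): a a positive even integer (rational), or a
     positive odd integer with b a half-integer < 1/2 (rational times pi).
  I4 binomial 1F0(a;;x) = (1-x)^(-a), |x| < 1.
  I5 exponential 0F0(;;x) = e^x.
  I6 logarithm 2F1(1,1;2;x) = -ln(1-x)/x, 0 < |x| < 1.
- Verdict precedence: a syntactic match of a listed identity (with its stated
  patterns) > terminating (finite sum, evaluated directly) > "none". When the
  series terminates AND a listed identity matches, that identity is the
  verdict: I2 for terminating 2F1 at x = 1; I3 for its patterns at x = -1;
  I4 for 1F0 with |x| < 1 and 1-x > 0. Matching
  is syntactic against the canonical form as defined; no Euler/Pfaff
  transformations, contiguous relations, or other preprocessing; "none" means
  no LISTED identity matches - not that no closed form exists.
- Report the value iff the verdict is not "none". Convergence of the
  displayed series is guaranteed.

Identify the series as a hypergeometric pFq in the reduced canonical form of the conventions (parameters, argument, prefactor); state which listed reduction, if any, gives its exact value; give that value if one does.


The series (x = -1) is 2F1: upper {-4/3, 7/2}, lower {35/6}, prefactor -9/8. Verdict: none here - no I1-I6 shape fits x = -1 with lower {35/6}.

Key step: t_0 = -9/8 here, and the lower running product (C = -9/8, x = -1) is a rising factorial.
Ratio: r(k) = (-1) * (k-4/3) (k+7/2) / [(k+35/6) (k+1)] - poly over poly, x = (-1) from leading terms; C = -9/8 at k = 0.


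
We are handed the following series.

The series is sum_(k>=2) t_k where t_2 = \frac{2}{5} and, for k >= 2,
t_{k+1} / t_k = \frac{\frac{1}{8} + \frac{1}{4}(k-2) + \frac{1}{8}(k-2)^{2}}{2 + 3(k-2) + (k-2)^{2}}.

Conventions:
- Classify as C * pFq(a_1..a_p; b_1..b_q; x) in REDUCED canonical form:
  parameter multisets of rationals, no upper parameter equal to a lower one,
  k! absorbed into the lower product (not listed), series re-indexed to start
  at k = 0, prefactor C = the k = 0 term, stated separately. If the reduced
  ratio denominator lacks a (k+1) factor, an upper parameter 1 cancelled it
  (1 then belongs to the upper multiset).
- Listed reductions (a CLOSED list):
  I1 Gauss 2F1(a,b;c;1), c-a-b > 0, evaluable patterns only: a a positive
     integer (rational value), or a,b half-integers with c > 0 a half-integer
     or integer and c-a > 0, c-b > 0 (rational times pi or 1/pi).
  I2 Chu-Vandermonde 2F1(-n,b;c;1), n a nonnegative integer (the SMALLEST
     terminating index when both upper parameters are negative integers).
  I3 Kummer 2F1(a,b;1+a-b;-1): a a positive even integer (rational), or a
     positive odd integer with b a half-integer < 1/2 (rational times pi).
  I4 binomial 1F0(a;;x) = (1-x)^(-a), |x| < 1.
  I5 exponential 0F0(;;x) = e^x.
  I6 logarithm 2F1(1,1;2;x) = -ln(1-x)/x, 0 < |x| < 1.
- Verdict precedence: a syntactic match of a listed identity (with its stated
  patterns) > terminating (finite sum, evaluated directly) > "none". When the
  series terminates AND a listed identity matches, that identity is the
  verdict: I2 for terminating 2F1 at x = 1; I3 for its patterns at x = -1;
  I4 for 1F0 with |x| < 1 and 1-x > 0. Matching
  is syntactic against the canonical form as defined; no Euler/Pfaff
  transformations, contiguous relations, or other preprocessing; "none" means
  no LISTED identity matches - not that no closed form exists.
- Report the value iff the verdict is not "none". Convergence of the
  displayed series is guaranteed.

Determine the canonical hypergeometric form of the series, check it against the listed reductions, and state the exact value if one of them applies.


This is \frac{2}{5} * 2F1(1, 1; 2; \frac{1}{8}) in reduced canonical form. Verdict: this is the logarithmic series (I6) (the logarithm: parameters (1,1;2), x = \frac{1}{8}). Exact value: \left(-\frac{16}{5}\right) \cdot \ln\left(\frac{7}{8}\right).

Key observation: t_0 = \frac{2}{5} here, and the expanded ratio factors over Q; C = 2/5, x = 1/8, roots give parameters.
Adjacent-term ratio: r(k) = \frac{1}{8} * (k+1) (k+1) / [(k+2) (k+1)] ; factor over Q: parameters, x = \frac{1}{8}, and C = \frac{2}{5}.


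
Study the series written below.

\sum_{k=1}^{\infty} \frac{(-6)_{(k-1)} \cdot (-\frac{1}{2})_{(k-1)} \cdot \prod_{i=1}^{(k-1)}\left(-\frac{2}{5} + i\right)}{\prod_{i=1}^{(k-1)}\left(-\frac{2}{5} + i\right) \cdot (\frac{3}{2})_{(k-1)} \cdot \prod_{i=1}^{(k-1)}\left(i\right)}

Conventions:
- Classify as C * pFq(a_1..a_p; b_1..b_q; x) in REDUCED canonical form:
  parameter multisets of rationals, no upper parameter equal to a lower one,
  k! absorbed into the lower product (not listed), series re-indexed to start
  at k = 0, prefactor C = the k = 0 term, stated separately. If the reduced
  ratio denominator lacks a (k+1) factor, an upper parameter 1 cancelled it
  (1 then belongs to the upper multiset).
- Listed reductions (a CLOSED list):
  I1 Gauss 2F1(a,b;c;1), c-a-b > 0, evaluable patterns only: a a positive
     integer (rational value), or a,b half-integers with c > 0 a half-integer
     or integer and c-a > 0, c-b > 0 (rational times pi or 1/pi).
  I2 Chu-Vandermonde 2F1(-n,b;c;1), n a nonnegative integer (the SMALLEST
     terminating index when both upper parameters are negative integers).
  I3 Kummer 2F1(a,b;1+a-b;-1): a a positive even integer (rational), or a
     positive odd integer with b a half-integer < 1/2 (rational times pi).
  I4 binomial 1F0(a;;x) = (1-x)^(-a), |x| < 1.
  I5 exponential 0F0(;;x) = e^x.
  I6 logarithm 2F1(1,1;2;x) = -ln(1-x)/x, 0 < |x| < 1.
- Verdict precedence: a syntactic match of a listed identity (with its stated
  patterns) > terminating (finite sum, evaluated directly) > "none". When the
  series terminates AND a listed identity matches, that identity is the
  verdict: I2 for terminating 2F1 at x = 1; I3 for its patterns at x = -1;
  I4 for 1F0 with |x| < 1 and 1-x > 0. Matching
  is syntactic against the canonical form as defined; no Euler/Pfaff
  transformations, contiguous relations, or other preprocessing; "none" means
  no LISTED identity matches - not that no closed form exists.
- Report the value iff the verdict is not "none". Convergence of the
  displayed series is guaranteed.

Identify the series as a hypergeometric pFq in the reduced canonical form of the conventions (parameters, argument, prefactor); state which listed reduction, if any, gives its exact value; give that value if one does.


x = 1 here; the reduced form reads 2F1, upper {-6, -\frac{1}{2}}, lower {\frac{3}{2}}, C = 1. Verdict: Chu-Vandermonde (I2) fires (terminating 2F1 at x = 1 with n = 6, b = -1/2, c = \frac{3}{2}). Value: \frac{1024}{429}.

Structural cue: x = 1 and the parameter 3/5 appears in both the upper and lower lists and cancels.
Ratio: r(k) = 1 * (k-6) (k-\frac{1}{2}) / [(k+\frac{3}{2}) (k+1)] - rational in k, leading ratio 1; with t_0 = 1, classification follows.


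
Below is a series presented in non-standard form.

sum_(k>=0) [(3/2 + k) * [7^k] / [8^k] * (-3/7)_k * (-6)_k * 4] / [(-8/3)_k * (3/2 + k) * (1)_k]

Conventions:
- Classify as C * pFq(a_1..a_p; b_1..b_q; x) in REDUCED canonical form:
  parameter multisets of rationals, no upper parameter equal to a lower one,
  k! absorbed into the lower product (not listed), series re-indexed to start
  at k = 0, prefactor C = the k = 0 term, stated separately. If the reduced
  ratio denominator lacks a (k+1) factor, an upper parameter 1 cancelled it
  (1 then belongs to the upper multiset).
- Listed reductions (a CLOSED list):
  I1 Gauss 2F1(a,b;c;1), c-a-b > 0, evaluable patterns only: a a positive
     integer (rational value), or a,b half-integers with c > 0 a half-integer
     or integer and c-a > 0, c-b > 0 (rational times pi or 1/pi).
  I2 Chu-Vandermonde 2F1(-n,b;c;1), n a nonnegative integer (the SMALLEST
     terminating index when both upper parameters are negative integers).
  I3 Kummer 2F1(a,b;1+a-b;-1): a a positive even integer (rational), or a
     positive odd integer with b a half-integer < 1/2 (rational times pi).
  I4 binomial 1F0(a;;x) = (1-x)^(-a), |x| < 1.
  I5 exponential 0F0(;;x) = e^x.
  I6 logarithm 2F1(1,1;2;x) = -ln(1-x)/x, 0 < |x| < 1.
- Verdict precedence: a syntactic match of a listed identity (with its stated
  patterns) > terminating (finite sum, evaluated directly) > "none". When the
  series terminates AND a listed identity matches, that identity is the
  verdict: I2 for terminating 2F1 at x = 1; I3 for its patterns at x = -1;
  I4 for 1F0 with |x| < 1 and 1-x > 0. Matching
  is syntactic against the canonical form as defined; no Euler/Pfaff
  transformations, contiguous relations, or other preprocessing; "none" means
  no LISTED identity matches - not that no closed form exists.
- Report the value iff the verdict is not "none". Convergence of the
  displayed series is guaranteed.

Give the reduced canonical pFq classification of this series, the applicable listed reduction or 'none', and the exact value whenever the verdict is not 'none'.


The tell: with t_0 = 4, the two geometric factors (C = 4, x = 7/8) combine into one argument.
Term ratio: r(k) = (7/8) * (k-6) (k-3/7) / [(k-8/3) (k+1)] ; factor over Q: parameters, x = (7/8), and C = 4.

Prefactor 4, argument 7/8: 2F1 with upper {-6, -3/7} over lower {-8/3}. Verdict: terminating - the sum ends at index 6 because -6 is a negative integer; exact evaluation follows. Its exact value is 636407/229376.


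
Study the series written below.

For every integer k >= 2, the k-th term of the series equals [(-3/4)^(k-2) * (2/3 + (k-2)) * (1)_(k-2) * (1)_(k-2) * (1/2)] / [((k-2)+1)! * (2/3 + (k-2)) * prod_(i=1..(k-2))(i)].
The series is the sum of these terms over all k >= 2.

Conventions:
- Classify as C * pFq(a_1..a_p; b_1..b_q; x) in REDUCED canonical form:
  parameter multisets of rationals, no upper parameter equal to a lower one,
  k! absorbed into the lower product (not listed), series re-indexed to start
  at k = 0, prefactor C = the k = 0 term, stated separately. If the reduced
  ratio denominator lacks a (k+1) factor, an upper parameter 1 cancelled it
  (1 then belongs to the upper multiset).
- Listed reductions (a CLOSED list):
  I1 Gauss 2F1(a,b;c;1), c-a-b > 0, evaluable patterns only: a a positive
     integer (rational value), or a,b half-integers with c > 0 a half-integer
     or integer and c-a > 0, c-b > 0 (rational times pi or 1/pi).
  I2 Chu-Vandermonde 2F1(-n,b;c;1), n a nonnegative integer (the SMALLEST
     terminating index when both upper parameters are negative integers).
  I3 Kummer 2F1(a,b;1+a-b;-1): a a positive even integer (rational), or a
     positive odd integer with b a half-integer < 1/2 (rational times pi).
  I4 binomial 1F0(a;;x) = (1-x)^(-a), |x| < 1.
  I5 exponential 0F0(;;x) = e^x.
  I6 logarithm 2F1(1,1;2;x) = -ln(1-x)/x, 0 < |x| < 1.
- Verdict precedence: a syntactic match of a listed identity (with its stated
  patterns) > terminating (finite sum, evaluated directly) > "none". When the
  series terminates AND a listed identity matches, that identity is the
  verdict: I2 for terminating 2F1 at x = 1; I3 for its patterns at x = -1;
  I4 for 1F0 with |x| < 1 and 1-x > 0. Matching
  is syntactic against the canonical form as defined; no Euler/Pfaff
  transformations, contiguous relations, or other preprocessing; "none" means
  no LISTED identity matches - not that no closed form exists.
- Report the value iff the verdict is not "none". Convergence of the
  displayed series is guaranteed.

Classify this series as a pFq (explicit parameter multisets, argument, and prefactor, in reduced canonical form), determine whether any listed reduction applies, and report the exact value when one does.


Reduced: x = -3/4, 2F1, upper = {1, 1}, lower = {2}, C = 1/2. Verdict: logarithm (I6) matches (the logarithm: parameters (1,1;2), x = -3/4). Value: (2/3) * ln(7/4).

First insight: with t_0 = 1/2, the product of the first k integers (C = 1/2) is k!.
Term ratio: r(k) = (-3/4) * (k+1) (k+1) / [(k+2) (k+1)] ; factor over Q: parameters, x = (-3/4), and C = 1/2.


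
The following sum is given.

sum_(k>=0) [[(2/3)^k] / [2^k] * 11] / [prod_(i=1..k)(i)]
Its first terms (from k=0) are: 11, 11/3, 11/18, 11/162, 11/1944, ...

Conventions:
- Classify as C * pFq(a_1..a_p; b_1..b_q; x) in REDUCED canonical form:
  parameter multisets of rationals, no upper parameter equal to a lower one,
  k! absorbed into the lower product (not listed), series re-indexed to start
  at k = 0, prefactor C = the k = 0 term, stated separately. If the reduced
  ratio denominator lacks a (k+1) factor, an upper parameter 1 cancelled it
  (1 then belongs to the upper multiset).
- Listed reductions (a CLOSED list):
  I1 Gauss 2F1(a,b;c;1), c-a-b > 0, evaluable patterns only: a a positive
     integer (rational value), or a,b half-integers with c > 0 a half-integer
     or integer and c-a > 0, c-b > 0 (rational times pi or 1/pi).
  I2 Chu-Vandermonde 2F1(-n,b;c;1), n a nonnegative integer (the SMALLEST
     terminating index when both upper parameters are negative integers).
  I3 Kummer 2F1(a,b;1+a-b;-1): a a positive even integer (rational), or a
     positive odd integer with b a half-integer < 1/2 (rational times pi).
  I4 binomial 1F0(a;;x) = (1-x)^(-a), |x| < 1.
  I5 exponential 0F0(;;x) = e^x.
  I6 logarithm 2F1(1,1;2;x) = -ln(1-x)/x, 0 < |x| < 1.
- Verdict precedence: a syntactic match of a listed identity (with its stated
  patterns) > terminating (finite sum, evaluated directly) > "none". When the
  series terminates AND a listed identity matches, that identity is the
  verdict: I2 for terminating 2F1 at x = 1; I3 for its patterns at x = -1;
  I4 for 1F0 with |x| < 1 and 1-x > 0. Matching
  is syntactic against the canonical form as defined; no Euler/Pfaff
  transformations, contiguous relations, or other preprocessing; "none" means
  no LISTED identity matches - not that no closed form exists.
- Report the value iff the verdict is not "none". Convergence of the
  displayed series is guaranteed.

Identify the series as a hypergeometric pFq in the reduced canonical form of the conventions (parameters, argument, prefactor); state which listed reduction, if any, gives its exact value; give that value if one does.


Key observation: with t_0 = 11, the two k-th powers (C = 11) combine into one argument.
Consecutive-term ratio: r(k) = (1/3) * 1 / [(k+1)] - rational in k. x = (1/3); t_0 = 11; negate the roots.

This is 11 * 0F0(-; -; 1/3) in reduced canonical form. Verdict (x = 1/3): the exponential series (I5) applies (the 0F0 exponential series at x = 1/3). Sum: 11 * e^(1/3).


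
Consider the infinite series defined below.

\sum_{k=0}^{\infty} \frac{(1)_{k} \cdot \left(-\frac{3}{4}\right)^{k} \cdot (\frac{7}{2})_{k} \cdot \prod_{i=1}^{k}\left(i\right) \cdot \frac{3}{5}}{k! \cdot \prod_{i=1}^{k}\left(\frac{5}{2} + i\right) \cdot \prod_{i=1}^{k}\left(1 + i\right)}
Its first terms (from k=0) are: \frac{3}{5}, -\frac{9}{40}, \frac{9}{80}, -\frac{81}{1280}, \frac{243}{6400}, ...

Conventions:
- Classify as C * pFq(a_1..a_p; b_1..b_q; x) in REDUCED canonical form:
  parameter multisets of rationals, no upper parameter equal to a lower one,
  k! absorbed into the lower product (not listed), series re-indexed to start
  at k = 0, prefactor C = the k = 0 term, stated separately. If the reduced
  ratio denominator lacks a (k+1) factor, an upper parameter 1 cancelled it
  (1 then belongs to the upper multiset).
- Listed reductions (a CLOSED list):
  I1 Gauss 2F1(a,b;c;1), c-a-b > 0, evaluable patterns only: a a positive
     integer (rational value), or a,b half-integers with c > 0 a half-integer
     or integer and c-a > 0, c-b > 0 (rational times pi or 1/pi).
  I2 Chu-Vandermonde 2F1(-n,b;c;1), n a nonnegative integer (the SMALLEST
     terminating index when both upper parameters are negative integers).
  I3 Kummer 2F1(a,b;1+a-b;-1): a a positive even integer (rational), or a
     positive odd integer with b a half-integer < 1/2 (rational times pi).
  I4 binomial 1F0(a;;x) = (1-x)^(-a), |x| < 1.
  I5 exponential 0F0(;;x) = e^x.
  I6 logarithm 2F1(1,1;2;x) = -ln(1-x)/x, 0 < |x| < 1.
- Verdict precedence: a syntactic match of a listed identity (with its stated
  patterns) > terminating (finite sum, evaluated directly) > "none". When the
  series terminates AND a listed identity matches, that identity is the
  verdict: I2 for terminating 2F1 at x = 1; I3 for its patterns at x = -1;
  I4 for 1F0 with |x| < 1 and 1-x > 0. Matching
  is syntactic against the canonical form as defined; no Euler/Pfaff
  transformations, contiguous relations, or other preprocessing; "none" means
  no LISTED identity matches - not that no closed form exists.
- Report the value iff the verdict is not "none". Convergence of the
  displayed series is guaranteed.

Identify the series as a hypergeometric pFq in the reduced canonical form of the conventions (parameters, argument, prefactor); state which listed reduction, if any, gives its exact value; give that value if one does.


Structural cue: t_0 = \frac{3}{5} here, and the parameter 7/2 appears in both the upper and lower lists and cancels.
Step ratio: r(k) = -\frac{3}{4} * (k+1) (k+1) / [(k+2) (k+1)] - poly over poly, x = -\frac{3}{4} from leading terms; C = \frac{3}{5} at k = 0.

x = -\frac{3}{4} here; the reduced form reads 2F1, upper {1, 1}, lower {2}, C = \frac{3}{5}. Verdict at x = -\frac{3}{4}: the logarithmic series (I6) matches (the logarithm: parameters (1,1;2), x = -\frac{3}{4}). Exact value: \frac{4}{5} \cdot \ln\left(\frac{7}{4}\right).


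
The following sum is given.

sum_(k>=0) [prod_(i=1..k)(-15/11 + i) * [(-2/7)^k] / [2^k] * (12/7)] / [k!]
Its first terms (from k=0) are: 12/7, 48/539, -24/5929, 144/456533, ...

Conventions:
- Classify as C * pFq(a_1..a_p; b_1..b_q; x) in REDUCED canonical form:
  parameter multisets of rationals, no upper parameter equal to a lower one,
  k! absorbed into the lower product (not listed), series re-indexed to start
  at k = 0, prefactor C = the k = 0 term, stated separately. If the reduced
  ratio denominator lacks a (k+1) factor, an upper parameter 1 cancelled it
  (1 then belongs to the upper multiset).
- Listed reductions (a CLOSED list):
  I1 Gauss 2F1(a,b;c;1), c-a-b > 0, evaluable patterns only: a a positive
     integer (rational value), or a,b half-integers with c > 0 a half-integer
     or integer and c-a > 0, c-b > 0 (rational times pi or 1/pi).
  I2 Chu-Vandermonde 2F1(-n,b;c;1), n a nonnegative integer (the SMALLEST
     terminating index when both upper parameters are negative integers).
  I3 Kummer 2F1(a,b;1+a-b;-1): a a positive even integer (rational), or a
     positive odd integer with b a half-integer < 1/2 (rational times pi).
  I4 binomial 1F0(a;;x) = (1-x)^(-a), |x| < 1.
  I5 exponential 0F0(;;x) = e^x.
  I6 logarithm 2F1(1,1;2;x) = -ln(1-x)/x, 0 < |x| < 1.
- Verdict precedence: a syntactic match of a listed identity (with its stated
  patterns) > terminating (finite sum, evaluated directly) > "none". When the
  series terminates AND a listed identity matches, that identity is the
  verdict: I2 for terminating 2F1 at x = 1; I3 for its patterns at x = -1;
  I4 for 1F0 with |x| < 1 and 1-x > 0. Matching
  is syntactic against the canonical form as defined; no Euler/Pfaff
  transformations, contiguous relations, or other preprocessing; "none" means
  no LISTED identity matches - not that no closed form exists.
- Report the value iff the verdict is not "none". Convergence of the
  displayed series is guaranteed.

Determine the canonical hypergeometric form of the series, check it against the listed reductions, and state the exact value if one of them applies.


Prefactor 12/7, argument -1/7: 1F0 with upper {-4/11} over lower {-}. Verdict: the I4 binomial reduction matches (the 1F0 binomial series: exponent 4/11, x = -1/7). Exact value: (12/7) * (8/7)^(4/11).

First insight: with t_0 = 12/7, the two k-th powers (prefactor 12/7) combine into one argument.
Term ratio: r(k) = (-1/7) * (k-4/11) / [(k+1)] - poly over poly, x = (-1/7) from leading terms; C = 12/7 at k = 0.


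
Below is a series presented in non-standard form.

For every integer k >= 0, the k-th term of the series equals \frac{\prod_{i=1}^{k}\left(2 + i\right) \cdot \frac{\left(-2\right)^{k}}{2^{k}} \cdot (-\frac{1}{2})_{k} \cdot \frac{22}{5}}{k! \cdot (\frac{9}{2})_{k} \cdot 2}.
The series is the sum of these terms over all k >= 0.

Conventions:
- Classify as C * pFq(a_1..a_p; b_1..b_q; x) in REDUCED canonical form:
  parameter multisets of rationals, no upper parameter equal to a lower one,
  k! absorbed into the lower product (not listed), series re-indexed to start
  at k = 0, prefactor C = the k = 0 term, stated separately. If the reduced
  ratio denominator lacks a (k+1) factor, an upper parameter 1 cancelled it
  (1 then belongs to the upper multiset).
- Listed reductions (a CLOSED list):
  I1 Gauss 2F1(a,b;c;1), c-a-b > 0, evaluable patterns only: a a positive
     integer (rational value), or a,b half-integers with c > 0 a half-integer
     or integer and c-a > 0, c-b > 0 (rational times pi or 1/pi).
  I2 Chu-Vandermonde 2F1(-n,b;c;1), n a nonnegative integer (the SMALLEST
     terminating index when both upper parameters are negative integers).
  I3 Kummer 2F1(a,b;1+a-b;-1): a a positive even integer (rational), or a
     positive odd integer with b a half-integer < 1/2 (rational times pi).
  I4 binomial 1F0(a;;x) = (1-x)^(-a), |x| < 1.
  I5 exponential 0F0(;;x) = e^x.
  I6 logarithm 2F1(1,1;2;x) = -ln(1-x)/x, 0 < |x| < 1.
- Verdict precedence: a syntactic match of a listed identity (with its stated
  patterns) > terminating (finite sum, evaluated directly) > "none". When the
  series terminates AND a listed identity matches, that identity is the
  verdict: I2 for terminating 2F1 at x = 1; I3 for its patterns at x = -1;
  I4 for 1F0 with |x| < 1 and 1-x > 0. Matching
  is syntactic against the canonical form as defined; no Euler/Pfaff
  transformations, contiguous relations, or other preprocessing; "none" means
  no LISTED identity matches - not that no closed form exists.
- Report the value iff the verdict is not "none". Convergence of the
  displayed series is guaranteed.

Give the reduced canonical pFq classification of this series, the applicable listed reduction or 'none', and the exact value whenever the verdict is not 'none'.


This is \frac{11}{5} * 2F1(-\frac{1}{2}, 3; \frac{9}{2}; -1) in reduced canonical form. Verdict (x = -1): Kummer's theorem (I3) applies (x = -1; c = \frac{9}{2} equals 1+a-b for upper {-\frac{1}{2}, 3}: listed pattern). Exact value: \frac{231}{256} \cdot \pi.

Structural cue: from the first term \frac{11}{5}: the running product (C = 11/5, x = -1) telescopes to a rising factorial.
Step ratio: r(k) = -1 * (k-\frac{1}{2}) (k+3) / [(k+\frac{9}{2}) (k+1)] - poly over poly, x = -1 from leading terms; C = \frac{11}{5} at k = 0.


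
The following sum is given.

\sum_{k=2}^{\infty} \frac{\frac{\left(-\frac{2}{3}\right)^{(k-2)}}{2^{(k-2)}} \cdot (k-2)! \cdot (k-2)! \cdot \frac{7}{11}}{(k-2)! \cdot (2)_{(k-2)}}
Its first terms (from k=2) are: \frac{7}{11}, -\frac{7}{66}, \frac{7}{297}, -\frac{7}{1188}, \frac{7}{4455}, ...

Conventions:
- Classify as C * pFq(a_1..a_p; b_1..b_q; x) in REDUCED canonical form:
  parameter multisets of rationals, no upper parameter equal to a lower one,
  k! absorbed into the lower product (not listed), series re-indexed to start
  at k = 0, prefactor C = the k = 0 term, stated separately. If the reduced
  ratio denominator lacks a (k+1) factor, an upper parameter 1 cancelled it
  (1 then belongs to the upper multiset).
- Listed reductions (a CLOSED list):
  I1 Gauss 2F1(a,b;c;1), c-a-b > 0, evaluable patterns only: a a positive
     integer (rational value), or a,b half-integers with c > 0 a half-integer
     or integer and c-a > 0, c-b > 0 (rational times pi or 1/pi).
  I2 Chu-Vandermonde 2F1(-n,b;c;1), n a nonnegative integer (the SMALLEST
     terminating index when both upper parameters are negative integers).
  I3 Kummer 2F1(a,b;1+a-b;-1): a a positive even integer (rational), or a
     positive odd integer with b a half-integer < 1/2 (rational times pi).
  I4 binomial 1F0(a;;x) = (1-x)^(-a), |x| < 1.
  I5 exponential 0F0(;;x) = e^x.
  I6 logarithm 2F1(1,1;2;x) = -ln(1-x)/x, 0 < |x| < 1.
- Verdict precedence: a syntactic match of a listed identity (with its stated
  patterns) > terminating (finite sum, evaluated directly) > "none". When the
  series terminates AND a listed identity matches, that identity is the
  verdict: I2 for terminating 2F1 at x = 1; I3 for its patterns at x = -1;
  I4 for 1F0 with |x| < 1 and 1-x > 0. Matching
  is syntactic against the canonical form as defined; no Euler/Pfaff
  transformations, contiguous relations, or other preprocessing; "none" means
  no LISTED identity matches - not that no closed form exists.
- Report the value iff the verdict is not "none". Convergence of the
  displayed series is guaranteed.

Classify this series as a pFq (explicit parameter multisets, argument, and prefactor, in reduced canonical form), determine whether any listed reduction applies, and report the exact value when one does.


At argument -\frac{1}{3}: a 2F1 with upper {1, 1}, lower {2}, scaled by C = \frac{7}{11}. Verdict: logarithm (I6) fires (the logarithm: parameters (1,1;2), x = -\frac{1}{3}). Value: \frac{21}{11} \cdot \ln\left(\frac{4}{3}\right).

The tell: with t_0 = \frac{7}{11}, the two k-th powers (C = 7/11) combine into one argument.
Consecutive-term ratio: r(k) = -\frac{1}{3} * (k+1) (k+1) / [(k+2) (k+1)] - rational; roots negated = parameters, x = -\frac{1}{3}, C = \frac{7}{11}.


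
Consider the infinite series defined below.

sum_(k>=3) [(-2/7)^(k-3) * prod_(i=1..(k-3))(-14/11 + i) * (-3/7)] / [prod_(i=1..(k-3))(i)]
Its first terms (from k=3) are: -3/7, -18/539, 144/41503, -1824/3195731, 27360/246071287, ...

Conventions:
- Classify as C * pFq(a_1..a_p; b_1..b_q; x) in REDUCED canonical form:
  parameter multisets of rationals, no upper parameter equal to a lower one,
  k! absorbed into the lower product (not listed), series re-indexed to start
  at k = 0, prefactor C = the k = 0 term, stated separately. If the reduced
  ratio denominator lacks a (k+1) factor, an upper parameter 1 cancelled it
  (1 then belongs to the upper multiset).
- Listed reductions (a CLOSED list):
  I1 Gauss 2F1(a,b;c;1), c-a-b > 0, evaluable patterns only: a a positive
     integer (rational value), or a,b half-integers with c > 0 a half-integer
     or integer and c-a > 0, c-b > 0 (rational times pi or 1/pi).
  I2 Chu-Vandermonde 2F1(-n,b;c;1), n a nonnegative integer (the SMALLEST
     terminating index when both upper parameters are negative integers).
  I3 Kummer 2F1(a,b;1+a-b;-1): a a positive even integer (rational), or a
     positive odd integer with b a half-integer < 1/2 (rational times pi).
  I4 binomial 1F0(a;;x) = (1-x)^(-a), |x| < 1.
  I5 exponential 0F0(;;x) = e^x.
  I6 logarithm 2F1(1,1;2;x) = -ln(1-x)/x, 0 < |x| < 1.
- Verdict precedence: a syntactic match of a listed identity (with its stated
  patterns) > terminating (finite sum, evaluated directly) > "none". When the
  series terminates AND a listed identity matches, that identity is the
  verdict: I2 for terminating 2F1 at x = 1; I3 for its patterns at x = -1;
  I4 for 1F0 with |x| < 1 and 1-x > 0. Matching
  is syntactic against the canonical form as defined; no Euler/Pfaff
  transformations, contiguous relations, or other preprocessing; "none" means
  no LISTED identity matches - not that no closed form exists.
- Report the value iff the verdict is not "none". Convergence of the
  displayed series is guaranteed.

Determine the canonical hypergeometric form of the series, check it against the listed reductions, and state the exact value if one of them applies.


This is -3/7 * 1F0(-3/11; -; -2/7) in reduced canonical form. Verdict: this is the I4 binomial reduction (the 1F0 binomial series: exponent 3/11, x = -2/7). Value: (-3/7) * (9/7)^(3/11).

Structural cue: with t_0 = -3/7, the product of the first k integers (C = -3/7) is k!.
Ratio: r(k) = (-2/7) * (k-3/11) / [(k+1)] - rational in k, leading ratio (-2/7); with t_0 = -3/7, classification follows.


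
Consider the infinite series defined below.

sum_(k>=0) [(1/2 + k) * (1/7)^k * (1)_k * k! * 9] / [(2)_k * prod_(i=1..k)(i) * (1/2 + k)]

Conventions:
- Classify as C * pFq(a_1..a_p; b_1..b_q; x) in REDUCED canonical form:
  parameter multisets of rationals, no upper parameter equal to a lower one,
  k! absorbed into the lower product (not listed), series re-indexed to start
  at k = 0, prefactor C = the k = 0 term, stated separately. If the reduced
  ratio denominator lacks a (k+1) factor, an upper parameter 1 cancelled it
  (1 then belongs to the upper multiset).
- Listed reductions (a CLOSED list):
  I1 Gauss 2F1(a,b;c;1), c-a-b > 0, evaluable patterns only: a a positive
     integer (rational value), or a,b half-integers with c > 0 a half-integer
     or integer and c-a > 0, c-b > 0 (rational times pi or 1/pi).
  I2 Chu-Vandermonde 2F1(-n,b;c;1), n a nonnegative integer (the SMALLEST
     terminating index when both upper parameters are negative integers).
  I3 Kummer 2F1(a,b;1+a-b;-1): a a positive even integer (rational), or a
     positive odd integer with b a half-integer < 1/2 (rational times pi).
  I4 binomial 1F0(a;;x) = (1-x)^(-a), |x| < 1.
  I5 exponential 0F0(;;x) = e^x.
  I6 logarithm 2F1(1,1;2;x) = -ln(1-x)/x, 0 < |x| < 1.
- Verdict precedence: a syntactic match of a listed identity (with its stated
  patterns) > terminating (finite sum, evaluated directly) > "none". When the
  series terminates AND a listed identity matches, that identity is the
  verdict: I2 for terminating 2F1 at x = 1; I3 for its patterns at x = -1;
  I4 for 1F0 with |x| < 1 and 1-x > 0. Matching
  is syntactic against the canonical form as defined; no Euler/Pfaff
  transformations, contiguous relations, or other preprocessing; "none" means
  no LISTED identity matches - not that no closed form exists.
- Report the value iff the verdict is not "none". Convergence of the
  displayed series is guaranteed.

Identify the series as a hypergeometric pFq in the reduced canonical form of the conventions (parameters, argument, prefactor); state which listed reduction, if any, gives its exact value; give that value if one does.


Reduced: x = 1/7, 2F1, upper = {1, 1}, lower = {2}, C = 9. Verdict (x = 1/7): the I6 logarithm reduction applies (the logarithm: parameters (1,1;2), x = 1/7). Value: (-63) * ln(6/7).

Key observation: with t_0 = 9, k + 1/2 divides numerator and denominator alike; C = 9 after cancelling.
Ratio: r(k) = (1/7) * (k+1) (k+1) / [(k+2) (k+1)] - rational in k. x = (1/7); t_0 = 9; negate the roots.


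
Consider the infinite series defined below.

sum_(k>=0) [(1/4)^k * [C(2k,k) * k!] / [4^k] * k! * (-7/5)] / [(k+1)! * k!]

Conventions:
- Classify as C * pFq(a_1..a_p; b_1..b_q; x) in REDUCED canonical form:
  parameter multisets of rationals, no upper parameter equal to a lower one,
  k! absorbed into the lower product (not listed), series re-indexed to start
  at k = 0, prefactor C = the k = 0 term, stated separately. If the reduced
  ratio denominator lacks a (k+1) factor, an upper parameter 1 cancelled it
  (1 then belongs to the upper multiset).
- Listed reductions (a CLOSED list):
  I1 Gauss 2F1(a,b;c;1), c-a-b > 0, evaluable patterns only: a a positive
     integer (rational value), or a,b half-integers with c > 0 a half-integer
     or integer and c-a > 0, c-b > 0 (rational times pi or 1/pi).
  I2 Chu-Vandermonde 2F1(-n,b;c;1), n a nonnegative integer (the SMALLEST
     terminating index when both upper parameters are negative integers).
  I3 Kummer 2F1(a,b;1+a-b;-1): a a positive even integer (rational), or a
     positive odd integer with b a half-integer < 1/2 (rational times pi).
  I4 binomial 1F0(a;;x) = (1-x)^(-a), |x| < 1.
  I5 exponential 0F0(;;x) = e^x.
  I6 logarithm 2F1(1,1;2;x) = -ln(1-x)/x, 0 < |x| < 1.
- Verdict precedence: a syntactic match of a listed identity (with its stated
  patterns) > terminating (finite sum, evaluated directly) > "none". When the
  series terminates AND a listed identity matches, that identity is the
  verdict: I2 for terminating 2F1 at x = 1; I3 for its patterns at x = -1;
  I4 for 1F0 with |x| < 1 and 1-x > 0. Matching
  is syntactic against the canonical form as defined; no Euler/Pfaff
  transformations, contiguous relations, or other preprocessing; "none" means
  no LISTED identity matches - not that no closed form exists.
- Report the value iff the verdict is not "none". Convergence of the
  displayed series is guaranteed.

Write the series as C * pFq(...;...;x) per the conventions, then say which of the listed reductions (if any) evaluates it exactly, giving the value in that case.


This is -7/5 * 2F1(1/2, 1; 2; 1/4) in reduced canonical form. Verdict: none here - no I1-I6 shape fits x = 1/4 with lower {2}.

Structural cue: t_0 = -7/5 here, and the denominator's factorial ratio (prefactor -7/5) is a lower Pochhammer.
Step ratio: r(k) = (1/4) * (k+1/2) (k+1) / [(k+2) (k+1)] ; factor over Q: parameters, x = (1/4), and C = -7/5.
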